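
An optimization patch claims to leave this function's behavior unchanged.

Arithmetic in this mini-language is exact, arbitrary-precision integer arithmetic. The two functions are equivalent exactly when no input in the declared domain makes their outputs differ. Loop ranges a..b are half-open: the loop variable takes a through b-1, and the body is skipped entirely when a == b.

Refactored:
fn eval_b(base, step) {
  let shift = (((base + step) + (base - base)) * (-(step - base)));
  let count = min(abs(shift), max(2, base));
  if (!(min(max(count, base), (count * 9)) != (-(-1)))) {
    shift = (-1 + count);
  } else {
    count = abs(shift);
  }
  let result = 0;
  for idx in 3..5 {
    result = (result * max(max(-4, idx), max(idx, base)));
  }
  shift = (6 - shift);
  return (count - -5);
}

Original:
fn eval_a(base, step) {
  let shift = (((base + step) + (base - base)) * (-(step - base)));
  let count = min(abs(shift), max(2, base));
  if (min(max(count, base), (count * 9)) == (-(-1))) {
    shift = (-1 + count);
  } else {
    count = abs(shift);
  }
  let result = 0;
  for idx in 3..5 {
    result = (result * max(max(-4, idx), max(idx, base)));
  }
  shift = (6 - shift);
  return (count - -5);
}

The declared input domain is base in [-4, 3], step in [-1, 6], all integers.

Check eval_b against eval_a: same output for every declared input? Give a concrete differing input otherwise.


Comparing the listings, the differences include: comparison usage differs, plus boolean connective usage differs.
One worked example (base=2, step=0) — eval_a: shift=4, then count=2, then (min(max(count, base), (count * 9)) == (-(-1))) is false, then count=4, then result=0, then (idx=3), then result=0, then (idx=4), then result=0, then shift=2, then returns 9; eval_b: shift=4, then count=2, then (!(min(max(count, base), (count * 9)) != (-(-1)))) is false, then count=4, then result=0, then (idx=3), then result=0, then (idx=4), then result=0, then shift=2, then returns 9; agreement on 9.
Every one of the 64 inputs gives matching results.
verdict: equivalent


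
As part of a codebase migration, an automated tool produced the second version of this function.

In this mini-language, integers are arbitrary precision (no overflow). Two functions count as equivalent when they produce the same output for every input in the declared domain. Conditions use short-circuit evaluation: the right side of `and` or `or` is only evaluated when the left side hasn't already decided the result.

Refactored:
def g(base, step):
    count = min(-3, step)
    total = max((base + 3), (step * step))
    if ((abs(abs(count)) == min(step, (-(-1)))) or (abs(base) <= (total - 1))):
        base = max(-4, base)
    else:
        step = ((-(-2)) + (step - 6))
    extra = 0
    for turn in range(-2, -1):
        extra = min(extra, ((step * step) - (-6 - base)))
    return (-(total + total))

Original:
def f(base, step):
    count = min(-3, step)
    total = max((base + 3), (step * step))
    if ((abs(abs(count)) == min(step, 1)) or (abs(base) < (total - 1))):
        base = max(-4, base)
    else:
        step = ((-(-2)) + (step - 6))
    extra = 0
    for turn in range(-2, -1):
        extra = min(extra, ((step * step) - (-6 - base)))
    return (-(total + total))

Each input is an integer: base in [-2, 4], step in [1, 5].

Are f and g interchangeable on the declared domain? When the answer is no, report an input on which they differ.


Although `(abs(base) < (total - 1))` became `(abs(base) <= (total - 1))`, no input in the stated domain can expose it.
Tracing base=4, step=4: f: count becomes -3; next total becomes 16; next ((abs(abs(count)) == min(step, 1)) or (abs(base) < (total - 1))) evaluates to true; next base becomes 4; next extra becomes 0; next at turn=-2:; next extra becomes 0; next final value -32 | g: count becomes -3; next total becomes 16; next ((abs(abs(count)) == min(step, (-(-1)))) or (abs(base) <= (total - 1))) evaluates to true; next base becomes 4; next extra becomes 0; next at turn=-2:; next extra becomes 0; next final value -32 — matching result -32.
Every one of the 35 inputs gives matching results.
verdict: equivalent


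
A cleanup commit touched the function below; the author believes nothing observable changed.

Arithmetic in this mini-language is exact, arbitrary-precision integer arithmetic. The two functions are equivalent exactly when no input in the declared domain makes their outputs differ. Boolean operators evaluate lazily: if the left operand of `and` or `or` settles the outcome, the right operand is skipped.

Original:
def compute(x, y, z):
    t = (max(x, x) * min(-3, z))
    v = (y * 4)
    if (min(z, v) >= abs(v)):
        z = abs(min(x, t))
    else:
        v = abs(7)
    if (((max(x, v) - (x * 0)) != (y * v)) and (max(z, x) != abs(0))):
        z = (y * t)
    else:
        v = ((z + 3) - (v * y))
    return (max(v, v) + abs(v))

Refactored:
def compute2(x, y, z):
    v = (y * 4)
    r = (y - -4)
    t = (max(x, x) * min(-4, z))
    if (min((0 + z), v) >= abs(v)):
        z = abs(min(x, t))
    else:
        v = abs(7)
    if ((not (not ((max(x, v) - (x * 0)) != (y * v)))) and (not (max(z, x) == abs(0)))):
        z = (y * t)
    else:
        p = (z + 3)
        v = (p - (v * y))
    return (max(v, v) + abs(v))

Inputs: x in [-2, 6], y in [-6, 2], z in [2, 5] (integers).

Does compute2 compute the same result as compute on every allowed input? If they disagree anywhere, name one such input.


Evaluate both at x=1, y=1, z=4.
compute: t = -3; v = 4; (min(z, v) >= abs(v)) -> true; z = 3; (((max(x, v) - (x * 0)) != (y * v)) and (max(z, x) != abs(0))) -> false; v = 2; return 4
compute2: v = 4; r = 5; t = -4; (min((0 + z), v) >= abs(v)) -> true; z = 4; ((not (not ((max(x, v) - (x * 0)) != (y * v)))) and (not (max(z, x) == abs(0)))) -> false; p = 7; v = 3; return 6
4 vs 6 — the two versions disagree here.
verdict: not equivalent; witness: x=1, y=1, z=4


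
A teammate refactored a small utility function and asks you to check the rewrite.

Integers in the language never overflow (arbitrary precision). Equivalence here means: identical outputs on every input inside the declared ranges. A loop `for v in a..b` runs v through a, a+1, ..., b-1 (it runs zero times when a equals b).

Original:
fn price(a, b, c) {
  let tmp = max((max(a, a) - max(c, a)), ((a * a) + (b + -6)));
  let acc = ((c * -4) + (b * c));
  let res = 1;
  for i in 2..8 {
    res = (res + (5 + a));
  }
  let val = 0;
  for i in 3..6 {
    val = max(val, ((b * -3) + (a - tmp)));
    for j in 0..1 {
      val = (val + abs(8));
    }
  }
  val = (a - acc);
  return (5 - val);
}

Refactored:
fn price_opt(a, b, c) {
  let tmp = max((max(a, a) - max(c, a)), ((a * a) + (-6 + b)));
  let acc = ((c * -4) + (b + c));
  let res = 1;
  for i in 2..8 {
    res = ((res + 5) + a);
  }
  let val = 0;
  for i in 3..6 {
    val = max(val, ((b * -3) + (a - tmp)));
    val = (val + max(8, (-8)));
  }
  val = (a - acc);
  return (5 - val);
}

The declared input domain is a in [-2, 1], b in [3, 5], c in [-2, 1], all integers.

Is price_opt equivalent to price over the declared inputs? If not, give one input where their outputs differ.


Take a=-2, b=3, c=-2.
price: tmp := 1 | acc := 2 | res := 1 | iter i=2: | res := 4 | iter i=3: | res := 7 | iter i=4: | res := 10 | iter i=5: | res := 13 | iter i=6: | res := 16 | iter i=7: | res := 19 | val := 0 | iter i=3: | val := 0 | iter j=0: | val := 8 | iter i=4: | val := 8 | iter j=0: | val := 16 | iter i=5: | val := 16 | iter j=0: | val := 24 | val := -4 | result 9
price_opt: tmp := 1 | acc := 9 | res := 1 | iter i=2: | res := 4 | iter i=3: | res := 7 | iter i=4: | res := 10 | iter i=5: | res := 13 | iter i=6: | res := 16 | iter i=7: | res := 19 | val := 0 | iter i=3: | val := 0 | val := 8 | iter i=4: | val := 8 | val := 16 | iter i=5: | val := 16 | val := 24 | val := -11 | result 16
9 against 16: the behavior changed.
verdict: not equivalent; witness: a=-2, b=3, c=-2


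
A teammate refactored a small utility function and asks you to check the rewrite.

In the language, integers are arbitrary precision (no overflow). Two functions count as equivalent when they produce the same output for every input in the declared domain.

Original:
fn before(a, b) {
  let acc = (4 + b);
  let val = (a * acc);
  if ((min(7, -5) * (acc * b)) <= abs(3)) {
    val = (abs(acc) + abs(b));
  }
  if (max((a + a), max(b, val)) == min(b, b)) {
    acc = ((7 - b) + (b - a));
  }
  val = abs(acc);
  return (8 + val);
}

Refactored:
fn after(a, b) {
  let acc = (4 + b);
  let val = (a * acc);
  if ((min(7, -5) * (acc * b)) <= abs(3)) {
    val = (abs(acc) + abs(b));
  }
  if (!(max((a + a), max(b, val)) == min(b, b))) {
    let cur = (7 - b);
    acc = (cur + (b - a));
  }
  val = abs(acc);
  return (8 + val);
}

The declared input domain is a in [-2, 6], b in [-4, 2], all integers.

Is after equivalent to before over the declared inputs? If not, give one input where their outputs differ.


Consider the input a=-2, b=-4.
before: acc=0, then val=0, then ((min(7, -5) * (acc * b)) <= abs(3)) is true, then val=4, then (max((a + a), max(b, val)) == min(b, b)) is false, then val=0, then returns 8
after: acc=0, then val=0, then ((min(7, -5) * (acc * b)) <= abs(3)) is true, then val=4, then (!(max((a + a), max(b, val)) == min(b, b))) is true, then cur=11, then acc=9, then val=9, then returns 17
8 != 17, so the rewrite changes behavior.
verdict: not equivalent; witness: a=-2, b=-4


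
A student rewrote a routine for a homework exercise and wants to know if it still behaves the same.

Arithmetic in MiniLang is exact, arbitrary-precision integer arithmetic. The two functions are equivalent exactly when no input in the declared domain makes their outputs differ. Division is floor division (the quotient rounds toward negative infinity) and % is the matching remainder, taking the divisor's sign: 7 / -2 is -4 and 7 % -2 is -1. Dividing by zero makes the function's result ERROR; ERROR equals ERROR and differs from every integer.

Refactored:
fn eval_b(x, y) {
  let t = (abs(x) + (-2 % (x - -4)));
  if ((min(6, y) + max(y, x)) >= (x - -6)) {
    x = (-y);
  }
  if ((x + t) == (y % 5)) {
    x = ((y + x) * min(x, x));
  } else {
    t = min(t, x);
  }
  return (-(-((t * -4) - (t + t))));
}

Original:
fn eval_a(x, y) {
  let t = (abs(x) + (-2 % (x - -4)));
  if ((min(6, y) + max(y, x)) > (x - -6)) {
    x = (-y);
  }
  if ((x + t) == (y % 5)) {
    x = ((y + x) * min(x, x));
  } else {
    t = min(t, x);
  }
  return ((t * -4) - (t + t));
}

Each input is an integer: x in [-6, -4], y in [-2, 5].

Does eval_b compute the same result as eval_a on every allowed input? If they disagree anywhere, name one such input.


Evaluate both at x=-6, y=0.
eval_a: t becomes 6; next ((min(6, y) + max(y, x)) > (x - -6)) evaluates to false; next ((x + t) == (y % 5)) evaluates to true; next x becomes 36; next final value -36
eval_b: t becomes 6; next ((min(6, y) + max(y, x)) >= (x - -6)) evaluates to true; next x becomes 0; next ((x + t) == (y % 5)) evaluates to false; next t becomes 0; next final value 0
-36 vs 0 — the two versions disagree here.
verdict: not equivalent; witness: x=-6, y=0


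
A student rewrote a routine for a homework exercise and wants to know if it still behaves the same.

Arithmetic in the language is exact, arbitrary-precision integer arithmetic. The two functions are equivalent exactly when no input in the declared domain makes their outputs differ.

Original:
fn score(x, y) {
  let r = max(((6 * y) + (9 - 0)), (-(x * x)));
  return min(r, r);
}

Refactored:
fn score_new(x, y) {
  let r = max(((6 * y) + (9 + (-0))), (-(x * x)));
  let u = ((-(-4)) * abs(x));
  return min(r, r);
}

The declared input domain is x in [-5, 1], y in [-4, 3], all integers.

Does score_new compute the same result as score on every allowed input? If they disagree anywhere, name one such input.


Equivalent — the differences include statement counts differ; and constant usage differs; and local variable names differ; and arithmetic usage differs; and min/max/abs usage differs, yet no declared input distinguishes the two.
Spot check at x=-2, y=0 — score: r = 9; return 9. score_new: r = 9; u = 8; return 9. Both give 9.
Sweeping the whole domain (56 inputs) finds no disagreement.
verdict: equivalent


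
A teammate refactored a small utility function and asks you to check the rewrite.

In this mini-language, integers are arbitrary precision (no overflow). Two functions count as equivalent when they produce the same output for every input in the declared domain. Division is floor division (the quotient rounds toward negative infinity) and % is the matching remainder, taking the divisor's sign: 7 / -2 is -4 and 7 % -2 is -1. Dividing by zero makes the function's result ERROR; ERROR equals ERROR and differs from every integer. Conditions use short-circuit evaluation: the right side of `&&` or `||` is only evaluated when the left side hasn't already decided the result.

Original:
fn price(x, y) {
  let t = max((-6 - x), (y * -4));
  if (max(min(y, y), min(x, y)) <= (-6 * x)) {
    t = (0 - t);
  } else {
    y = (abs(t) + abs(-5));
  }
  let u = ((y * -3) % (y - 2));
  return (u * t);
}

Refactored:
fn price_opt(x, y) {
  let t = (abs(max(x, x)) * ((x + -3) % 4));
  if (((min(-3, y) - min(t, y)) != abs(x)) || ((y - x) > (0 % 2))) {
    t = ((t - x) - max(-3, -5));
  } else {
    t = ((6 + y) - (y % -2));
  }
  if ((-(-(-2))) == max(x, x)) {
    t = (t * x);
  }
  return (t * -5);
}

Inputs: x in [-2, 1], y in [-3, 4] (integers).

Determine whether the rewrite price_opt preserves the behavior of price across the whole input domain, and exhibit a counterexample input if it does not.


Evaluate both at x=-2, y=-3.
price: t=12, then (max(min(y, y), min(x, y)) <= (-6 * x)) is true, then t=-12, then u=-1, then returns 12
price_opt: t=6, then (((min(-3, y) - min(t, y)) != abs(x)) || ((y - x) > (0 % 2))) is true, then t=11, then ((-(-(-2))) == max(x, x)) is true, then t=-22, then returns 110
12 != 110, so the rewrite changes behavior.
verdict: not equivalent; witness: x=-2, y=-3


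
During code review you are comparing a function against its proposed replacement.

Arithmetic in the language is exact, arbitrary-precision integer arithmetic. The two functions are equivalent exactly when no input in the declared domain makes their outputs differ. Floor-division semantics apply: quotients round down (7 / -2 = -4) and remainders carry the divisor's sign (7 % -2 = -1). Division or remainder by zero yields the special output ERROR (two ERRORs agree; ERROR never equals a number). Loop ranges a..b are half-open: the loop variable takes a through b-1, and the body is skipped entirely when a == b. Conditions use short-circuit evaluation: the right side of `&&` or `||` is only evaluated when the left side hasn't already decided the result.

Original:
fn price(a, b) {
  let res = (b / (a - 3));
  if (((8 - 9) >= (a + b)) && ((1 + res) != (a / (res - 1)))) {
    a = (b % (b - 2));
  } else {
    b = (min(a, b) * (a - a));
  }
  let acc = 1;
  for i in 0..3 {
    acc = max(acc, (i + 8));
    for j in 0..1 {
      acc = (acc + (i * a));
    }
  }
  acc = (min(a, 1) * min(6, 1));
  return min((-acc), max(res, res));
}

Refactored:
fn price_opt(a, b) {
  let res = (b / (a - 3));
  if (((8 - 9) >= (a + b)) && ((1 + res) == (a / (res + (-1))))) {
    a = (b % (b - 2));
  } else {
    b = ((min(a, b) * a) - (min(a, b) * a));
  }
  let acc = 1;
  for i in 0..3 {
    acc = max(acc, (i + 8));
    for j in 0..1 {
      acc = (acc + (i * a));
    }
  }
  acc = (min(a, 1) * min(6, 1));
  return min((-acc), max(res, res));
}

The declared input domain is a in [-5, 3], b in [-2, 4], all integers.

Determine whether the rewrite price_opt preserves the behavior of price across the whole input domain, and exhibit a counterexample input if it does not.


These are not equivalent — on a=-5, b=2 the outputs split (ERROR vs -1).
price: res := -1 | (((8 - 9) >= (a + b)) && ((1 + res) != (a / (res - 1)))): true | divide-by-zero, output ERROR
price_opt: res := -1 | (((8 - 9) >= (a + b)) && ((1 + res) == (a / (res + (-1))))): false | b := 0 | acc := 1 | iter i=0: | acc := 8 | iter j=0: | acc := 8 | iter i=1: | acc := 9 | iter j=0: | acc := 4 | iter i=2: | acc := 10 | iter j=0: | acc := 0 | acc := -5 | result -1
verdict: not equivalent; witness: a=-5, b=2


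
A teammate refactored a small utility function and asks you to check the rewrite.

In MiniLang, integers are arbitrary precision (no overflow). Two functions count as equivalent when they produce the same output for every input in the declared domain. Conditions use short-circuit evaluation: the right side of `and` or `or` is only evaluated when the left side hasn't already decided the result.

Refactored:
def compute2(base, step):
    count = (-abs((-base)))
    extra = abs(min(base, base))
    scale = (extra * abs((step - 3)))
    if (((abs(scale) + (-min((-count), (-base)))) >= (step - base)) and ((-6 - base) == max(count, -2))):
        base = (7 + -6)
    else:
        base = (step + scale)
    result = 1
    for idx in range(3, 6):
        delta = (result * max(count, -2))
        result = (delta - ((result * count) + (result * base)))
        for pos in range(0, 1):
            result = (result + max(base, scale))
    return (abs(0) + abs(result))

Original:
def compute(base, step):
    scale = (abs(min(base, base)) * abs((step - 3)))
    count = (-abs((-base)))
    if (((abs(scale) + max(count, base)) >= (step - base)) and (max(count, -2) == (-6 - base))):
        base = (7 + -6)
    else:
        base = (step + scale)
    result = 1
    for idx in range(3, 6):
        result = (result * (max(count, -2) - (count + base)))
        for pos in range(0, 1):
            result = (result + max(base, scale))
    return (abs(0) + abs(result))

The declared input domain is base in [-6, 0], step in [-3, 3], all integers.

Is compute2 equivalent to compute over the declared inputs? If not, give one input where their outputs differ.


Reading the diff, among the changes: local variable names differ; min/max/abs usage differs; arithmetic usage differs; statement counts differ.
Tracing base=-4, step=-2: compute: scale := 20 | count := -4 | (((abs(scale) + max(count, base)) >= (step - base)) and (max(count, -2) == (-6 - base))): true | base := 1 | result := 1 | iter idx=3: | result := 1 | iter pos=0: | result := 21 | iter idx=4: | result := 21 | iter pos=0: | result := 41 | iter idx=5: | result := 41 | iter pos=0: | result := 61 | result 61 | compute2: count := -4 | extra := 4 | scale := 20 | (((abs(scale) + (-min((-count), (-base)))) >= (step - base)) and ((-6 - base) == max(count, -2))): true | base := 1 | result := 1 | iter idx=3: | delta := -2 | result := 1 | iter pos=0: | result := 21 | iter idx=4: | delta := -42 | result := 21 | iter pos=0: | result := 41 | iter idx=5: | delta := -82 | result := 41 | iter pos=0: | result := 61 | result 61 — matching result 61.
Across all 49 domain points the two functions coincide.
verdict: equivalent


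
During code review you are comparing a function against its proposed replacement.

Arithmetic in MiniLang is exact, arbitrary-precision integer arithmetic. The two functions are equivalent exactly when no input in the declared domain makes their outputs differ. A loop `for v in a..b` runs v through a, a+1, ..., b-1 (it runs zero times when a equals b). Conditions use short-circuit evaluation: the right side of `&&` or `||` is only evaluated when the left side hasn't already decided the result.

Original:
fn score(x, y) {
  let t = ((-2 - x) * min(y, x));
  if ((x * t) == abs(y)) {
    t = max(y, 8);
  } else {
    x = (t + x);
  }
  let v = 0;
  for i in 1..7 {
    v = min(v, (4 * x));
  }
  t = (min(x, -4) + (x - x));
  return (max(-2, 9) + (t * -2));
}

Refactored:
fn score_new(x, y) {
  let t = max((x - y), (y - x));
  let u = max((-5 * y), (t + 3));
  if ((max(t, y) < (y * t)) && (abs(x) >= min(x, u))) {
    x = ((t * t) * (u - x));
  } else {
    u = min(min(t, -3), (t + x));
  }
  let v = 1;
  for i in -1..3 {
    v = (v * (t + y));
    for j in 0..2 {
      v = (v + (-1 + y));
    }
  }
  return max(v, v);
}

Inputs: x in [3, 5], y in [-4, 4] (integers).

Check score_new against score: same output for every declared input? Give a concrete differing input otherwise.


At x=3, y=-4: score gives 17, score_new gives -319.
verdict: not equivalent; witness: x=3, y=-4


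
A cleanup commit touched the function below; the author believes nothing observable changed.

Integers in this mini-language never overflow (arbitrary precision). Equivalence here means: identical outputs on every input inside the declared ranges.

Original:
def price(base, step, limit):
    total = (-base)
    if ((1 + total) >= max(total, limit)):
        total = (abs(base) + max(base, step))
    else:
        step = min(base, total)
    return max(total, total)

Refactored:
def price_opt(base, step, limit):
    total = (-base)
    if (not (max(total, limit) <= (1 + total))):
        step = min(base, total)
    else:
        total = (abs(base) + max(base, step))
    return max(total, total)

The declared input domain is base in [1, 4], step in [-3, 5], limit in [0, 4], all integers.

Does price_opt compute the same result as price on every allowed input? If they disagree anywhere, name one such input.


Equivalent — the differences include boolean connective usage differs; and comparison usage differs, yet no declared input distinguishes the two.
One worked example (base=4, step=3, limit=0) — price: total := -4 | ((1 + total) >= max(total, limit)): false | step := -4 | result -4; price_opt: total := -4 | (not (max(total, limit) <= (1 + total))): true | step := -4 | result -4; agreement on -4.
Across all 180 domain points the two functions coincide.
verdict: equivalent


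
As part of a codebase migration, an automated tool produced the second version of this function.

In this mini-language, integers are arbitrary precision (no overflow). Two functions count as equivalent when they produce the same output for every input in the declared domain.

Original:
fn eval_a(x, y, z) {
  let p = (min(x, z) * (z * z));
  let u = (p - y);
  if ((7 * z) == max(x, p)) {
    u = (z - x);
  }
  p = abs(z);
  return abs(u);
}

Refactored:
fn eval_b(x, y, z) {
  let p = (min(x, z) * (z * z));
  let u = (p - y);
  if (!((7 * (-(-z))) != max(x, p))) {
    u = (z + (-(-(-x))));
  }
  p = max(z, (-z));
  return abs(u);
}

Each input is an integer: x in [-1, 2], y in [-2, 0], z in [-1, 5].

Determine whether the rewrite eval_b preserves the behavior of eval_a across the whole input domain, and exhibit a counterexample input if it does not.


The two versions differ — the changes include boolean connective usage differs, and min/max/abs usage differs, and arithmetic usage differs, and comparison usage differs.
Tracing x=-1, y=-1, z=3: eval_a: p becomes -9; next u becomes -8; next ((7 * z) == max(x, p)) evaluates to false; next p becomes 3; next final value 8 | eval_b: p becomes -9; next u becomes -8; next (!((7 * (-(-z))) != max(x, p))) evaluates to false; next p becomes 3; next final value 8 — matching result 8.
An exhaustive pass over the 84 declared inputs shows identical outputs.
verdict: equivalent


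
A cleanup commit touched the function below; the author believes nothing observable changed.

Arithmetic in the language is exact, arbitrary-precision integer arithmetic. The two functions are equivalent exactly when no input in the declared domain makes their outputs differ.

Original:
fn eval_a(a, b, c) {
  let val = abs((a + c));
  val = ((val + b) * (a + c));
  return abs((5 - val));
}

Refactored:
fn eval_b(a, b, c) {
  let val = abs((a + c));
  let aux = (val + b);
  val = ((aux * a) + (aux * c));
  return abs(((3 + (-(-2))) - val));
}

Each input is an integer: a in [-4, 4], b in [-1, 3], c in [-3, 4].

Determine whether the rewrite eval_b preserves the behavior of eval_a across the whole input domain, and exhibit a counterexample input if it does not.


Behavior is preserved: although constant usage differs, plus arithmetic usage differs, plus statement counts differ, plus local variable names differ, the outputs never diverge.
As a probe, take a=-1, b=0, c=-2: eval_a runs val = 3; val = -9; return 14; eval_b runs val = 3; aux = 3; val = -9; return 14; both end at 14.
Sweeping the whole domain (360 inputs) finds no disagreement.
verdict: equivalent


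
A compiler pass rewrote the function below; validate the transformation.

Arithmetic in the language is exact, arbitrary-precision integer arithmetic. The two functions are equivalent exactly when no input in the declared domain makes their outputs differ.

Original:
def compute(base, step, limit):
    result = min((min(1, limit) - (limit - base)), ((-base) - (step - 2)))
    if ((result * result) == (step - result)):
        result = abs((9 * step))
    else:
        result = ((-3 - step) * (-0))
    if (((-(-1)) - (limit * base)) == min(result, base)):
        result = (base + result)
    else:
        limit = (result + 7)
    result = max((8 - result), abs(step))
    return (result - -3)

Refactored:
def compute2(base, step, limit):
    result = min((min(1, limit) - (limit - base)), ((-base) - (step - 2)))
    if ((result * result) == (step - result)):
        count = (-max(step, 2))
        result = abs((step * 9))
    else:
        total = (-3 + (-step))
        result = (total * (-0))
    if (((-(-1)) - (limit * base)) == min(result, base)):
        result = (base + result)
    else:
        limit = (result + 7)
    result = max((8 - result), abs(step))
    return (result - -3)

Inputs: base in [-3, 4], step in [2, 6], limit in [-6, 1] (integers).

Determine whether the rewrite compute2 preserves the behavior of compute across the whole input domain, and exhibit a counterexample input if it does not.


This is a faithful refactor — local variable names differ; min/max/abs usage differs; arithmetic usage differs; statement counts differ; constant usage differs, but the computed results match everywhere.
Spot check at base=0, step=4, limit=1 — compute: result becomes -2; next ((result * result) == (step - result)) evaluates to false; next result becomes 0; next (((-(-1)) - (limit * base)) == min(result, base)) evaluates to false; next limit becomes 7; next result becomes 8; next final value 11. compute2: result becomes -2; next ((result * result) == (step - result)) evaluates to false; next total becomes -7; next result becomes 0; next (((-(-1)) - (limit * base)) == min(result, base)) evaluates to false; next limit becomes 7; next result becomes 8; next final value 11. Both give 11.
Every one of the 320 inputs gives matching results.
verdict: equivalent


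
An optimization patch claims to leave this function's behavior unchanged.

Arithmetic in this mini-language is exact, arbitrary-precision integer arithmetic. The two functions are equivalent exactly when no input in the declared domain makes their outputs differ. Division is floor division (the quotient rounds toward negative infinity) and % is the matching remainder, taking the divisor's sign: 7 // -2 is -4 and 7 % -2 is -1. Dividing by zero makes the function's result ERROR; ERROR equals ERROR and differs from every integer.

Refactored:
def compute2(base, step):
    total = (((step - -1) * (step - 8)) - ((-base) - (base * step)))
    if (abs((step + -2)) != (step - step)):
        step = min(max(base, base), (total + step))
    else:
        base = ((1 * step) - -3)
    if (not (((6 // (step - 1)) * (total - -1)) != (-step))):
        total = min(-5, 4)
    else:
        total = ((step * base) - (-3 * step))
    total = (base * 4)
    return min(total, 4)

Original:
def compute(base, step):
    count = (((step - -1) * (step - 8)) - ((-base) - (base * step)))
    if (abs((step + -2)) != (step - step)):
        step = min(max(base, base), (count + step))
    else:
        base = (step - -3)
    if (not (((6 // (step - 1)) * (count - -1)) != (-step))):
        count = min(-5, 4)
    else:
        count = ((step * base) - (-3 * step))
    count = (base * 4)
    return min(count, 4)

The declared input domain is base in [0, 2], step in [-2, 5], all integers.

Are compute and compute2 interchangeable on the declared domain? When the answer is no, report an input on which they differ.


Equivalent — the differences include arithmetic usage differs, constant usage differs, local variable names differ, yet no declared input distinguishes the two.
One worked example (base=1, step=4) — compute: count becomes -15; next (abs((step + -2)) != (step - step)) evaluates to true; next step becomes -11; next (not (((6 // (step - 1)) * (count - -1)) != (-step))) evaluates to false; next count becomes -44; next count becomes 4; next final value 4; compute2: total becomes -15; next (abs((step + -2)) != (step - step)) evaluates to true; next step becomes -11; next (not (((6 // (step - 1)) * (total - -1)) != (-step))) evaluates to false; next total becomes -44; next total becomes 4; next final value 4; agreement on 4.
An exhaustive pass over the 24 declared inputs shows identical outputs.
verdict: equivalent


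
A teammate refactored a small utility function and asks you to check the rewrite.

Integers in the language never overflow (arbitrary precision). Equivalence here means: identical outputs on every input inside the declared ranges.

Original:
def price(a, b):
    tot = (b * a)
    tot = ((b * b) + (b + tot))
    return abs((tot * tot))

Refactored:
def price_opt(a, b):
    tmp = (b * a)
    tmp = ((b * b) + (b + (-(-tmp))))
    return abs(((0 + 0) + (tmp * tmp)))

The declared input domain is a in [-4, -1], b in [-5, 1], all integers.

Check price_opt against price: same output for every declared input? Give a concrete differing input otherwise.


Behavior is preserved: although arithmetic usage differs; also constant usage differs; also local variable names differ, the outputs never diverge.
Spot check at a=-3, b=-1 — price: tot becomes 3; next tot becomes 3; next final value 9. price_opt: tmp becomes 3; next tmp becomes 3; next final value 9. Both give 9.
Checked all 28 inputs in the declared domain: the outputs agree on every one.
verdict: equivalent


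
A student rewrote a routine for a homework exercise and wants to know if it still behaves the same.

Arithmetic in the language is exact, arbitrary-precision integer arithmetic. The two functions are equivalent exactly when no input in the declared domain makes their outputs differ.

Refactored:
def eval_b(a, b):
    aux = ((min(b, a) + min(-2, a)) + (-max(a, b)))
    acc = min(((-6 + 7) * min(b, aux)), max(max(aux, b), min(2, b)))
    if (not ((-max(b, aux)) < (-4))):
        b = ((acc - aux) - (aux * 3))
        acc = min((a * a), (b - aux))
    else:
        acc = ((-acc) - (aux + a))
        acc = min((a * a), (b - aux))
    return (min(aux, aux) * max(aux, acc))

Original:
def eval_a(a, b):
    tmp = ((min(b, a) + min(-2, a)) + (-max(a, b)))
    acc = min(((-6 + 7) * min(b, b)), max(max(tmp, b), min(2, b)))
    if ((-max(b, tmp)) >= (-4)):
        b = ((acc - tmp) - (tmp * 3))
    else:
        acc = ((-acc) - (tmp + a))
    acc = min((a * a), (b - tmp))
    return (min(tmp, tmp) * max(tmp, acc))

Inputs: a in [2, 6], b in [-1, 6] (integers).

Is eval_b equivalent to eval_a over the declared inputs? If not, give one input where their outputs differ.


Evaluate both at a=3, b=3.
eval_a: tmp := -2 | acc := 3 | ((-max(b, tmp)) >= (-4)): true | b := 11 | acc := 9 | result -18
eval_b: aux := -2 | acc := -2 | (not ((-max(b, aux)) < (-4))): true | b := 6 | acc := 8 | result -16
-18 and -16 differ, so these are not the same function on this domain.
verdict: not equivalent; witness: a=3, b=3


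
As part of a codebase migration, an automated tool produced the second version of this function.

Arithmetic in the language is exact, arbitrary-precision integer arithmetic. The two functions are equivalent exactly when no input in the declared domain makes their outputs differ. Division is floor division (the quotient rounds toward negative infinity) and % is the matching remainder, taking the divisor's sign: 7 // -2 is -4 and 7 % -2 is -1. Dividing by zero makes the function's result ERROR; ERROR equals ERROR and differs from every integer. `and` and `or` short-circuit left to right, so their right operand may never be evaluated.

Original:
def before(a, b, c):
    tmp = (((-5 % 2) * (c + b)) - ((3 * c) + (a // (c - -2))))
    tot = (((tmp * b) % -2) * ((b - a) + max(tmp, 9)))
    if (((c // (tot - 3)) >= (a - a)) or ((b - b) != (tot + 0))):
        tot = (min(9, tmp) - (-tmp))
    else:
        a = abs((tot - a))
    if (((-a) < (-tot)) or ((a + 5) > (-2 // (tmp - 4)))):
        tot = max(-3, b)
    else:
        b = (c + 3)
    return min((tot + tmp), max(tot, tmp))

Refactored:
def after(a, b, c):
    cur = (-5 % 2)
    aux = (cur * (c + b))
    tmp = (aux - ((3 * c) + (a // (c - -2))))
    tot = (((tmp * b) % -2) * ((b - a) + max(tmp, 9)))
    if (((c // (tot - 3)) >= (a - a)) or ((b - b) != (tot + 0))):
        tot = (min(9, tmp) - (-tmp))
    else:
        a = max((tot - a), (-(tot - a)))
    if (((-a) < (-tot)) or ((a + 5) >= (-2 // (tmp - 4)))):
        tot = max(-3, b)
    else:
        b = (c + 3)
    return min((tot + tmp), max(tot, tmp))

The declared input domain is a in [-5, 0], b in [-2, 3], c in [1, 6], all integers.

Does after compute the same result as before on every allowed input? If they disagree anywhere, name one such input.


There is a counterexample at a=-5, b=-1, c=1: -3 on one side, -2 on the other.
before: tmp = -1; tot = -13; (((c // (tot - 3)) >= (a - a)) or ((b - b) != (tot + 0))) -> true; tot = -2; (((-a) < (-tot)) or ((a + 5) > (-2 // (tmp - 4)))) -> false; b = 4; return -3
after: cur = 1; aux = 0; tmp = -1; tot = -13; (((c // (tot - 3)) >= (a - a)) or ((b - b) != (tot + 0))) -> true; tot = -2; (((-a) < (-tot)) or ((a + 5) >= (-2 // (tmp - 4)))) -> true; tot = -1; return -2
verdict: not equivalent; witness: a=-5, b=-1, c=1


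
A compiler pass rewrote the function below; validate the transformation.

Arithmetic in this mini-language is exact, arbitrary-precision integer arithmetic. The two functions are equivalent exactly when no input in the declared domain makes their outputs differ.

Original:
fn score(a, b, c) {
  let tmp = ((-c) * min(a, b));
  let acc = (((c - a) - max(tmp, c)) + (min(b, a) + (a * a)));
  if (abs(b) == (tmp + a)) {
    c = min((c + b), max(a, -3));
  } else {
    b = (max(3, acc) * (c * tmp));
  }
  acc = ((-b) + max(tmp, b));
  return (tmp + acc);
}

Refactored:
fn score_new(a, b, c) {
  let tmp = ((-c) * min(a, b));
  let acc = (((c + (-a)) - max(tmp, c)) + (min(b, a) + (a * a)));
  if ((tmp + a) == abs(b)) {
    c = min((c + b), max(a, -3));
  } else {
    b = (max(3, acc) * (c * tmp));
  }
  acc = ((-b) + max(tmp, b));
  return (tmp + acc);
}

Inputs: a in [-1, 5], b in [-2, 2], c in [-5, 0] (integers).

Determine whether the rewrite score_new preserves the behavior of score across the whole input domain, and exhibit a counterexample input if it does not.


Differences: arithmetic usage differs — yet all 210 inputs agree.
verdict: equivalent


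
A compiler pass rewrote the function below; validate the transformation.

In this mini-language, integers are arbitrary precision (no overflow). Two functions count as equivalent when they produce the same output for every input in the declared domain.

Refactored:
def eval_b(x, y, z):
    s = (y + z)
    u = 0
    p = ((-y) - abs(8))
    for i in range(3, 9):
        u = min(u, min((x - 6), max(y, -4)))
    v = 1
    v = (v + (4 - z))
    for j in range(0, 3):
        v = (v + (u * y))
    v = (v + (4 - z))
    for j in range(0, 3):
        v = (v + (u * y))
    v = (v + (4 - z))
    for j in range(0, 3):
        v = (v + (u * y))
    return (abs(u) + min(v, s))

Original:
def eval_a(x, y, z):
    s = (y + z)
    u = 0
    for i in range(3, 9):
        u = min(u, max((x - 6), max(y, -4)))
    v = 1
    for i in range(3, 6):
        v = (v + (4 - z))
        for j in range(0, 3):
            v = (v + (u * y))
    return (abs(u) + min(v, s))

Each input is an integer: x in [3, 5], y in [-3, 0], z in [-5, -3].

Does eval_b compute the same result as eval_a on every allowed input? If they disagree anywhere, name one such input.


Input x=3, y=-2, z=-5: -5 from eval_a versus -4 from eval_b.
verdict: not equivalent; witness: x=3, y=-2, z=-5


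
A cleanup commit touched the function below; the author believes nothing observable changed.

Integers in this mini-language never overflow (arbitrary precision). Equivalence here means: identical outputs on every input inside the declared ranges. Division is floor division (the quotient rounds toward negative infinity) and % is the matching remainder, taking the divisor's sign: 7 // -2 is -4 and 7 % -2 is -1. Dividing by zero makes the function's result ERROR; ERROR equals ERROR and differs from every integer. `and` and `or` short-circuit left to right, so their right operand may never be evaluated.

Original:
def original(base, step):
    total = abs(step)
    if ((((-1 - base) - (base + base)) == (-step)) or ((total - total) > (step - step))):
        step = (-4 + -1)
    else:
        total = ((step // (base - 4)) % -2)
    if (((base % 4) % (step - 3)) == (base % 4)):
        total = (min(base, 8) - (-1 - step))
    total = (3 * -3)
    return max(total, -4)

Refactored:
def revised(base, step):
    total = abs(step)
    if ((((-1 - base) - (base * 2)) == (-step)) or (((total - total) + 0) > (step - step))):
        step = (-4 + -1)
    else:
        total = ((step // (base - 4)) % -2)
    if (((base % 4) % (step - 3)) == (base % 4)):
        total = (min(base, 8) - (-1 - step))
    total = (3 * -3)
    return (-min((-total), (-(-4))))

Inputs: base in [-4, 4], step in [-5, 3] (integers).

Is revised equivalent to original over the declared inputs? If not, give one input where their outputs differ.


Comparing the listings, the differences include: min/max/abs usage differs, and arithmetic usage differs, and constant usage differs.
One worked example (base=3, step=1) — original: total := 1 | ((((-1 - base) - (base + base)) == (-step)) or ((total - total) > (step - step))): false | total := -1 | (((base % 4) % (step - 3)) == (base % 4)): false | total := -9 | result -4; revised: total := 1 | ((((-1 - base) - (base * 2)) == (-step)) or (((total - total) + 0) > (step - step))): false | total := -1 | (((base % 4) % (step - 3)) == (base % 4)): false | total := -9 | result -4; agreement on -4.
Sweeping the whole domain (81 inputs) finds no disagreement.
verdict: equivalent


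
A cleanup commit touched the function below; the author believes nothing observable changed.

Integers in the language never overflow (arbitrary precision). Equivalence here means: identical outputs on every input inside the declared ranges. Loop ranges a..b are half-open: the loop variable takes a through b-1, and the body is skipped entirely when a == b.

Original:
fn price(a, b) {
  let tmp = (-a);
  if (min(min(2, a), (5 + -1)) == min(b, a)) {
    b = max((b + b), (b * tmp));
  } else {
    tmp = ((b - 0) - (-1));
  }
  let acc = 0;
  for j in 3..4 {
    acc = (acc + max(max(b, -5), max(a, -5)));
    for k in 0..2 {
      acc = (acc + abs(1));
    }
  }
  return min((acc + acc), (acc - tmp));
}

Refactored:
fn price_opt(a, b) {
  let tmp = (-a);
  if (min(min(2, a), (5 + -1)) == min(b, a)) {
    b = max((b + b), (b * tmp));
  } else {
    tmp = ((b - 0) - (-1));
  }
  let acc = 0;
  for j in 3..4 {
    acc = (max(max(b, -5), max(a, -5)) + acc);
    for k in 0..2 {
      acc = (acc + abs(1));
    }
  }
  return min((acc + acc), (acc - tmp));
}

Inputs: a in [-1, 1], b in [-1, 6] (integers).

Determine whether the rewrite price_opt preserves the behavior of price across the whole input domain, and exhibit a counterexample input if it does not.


Behavior is preserved: although same computation, different form, the outputs never diverge.
As a probe, take a=1, b=6: price runs tmp=-1, then (min(min(2, a), (5 + -1)) == min(b, a)) is true, then b=12, then acc=0, then (j=3), then acc=12, then (k=0), then acc=13, then (k=1), then acc=14, then returns 15; price_opt runs tmp=-1, then (min(min(2, a), (5 + -1)) == min(b, a)) is true, then b=12, then acc=0, then (j=3), then acc=12, then (k=0), then acc=13, then (k=1), then acc=14, then returns 15; both end at 15.
Sweeping the whole domain (24 inputs) finds no disagreement.
verdict: equivalent
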